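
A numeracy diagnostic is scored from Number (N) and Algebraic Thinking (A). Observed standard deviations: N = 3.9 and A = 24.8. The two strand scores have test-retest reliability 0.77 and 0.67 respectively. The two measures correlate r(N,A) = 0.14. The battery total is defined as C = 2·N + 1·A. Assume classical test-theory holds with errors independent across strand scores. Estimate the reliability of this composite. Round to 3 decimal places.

0.703

Var(C) = 2²·3.9² + 24.8² + 2·[2·3.9·24.8·0.14] = 675.88 + 54.1632 = 730.043.
With uncorrelated errors the cross-covariances are all true-score covariance, so they carry over unchanged; only the diagonal terms shrink to ρᵢσᵢ².
True-score variance = [2²·3.9²·0.77 + 24.8²·0.67] + 54.1632 = 458.924 + 54.1632 = 513.087.
Reliability = 513.087 / 730.043 = 0.703.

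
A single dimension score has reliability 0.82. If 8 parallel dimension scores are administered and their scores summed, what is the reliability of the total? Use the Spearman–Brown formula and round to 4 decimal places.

ρ_k = kρ / (1 + (k−1)ρ) = 8·0.82 / (1 + 7·0.82) = 6.560 / 6.740 = 0.9733.

0.9733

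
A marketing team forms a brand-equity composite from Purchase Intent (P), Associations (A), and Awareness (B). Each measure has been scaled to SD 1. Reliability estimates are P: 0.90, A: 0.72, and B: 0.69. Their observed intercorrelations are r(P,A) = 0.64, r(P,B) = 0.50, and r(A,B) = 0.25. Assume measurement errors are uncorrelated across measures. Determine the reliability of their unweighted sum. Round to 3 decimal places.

Var(P+A+B) = 3 + 2·[0.64 + 0.50 + 0.25] = 3 + 2.78 = 5.78.
With uncorrelated errors the cross-covariances are all true-score covariance, so they carry over unchanged; only the diagonal terms shrink to ρᵢσᵢ².
True-score variance = [0.90 + 0.72 + 0.69] + 2.78 = 2.31 + 2.78 = 5.09.
Reliability = 5.09 / 5.78 = 0.881.

0.881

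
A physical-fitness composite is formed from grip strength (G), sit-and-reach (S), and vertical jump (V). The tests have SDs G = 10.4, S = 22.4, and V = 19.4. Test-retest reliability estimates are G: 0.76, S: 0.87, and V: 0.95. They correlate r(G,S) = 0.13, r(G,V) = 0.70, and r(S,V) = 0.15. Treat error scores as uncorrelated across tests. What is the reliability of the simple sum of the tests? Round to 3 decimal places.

0.925

Var(G+S+V) = 10.4² + 22.4² + 19.4² + 2·[10.4·22.4·0.13 + 10.4·19.4·0.70 + 22.4·19.4·0.15] = 986.28 + 473.402 = 1459.68.
Under uncorrelated errors the observed covariances equal the true-score covariances, so only the own-variance terms attenuate.
True-score variance = [10.4²·0.76 + 22.4²·0.87 + 19.4²·0.95] + 473.402 = 876.275 + 473.402 = 1349.68.
Reliability = 1349.68 / 1459.68 = 0.925.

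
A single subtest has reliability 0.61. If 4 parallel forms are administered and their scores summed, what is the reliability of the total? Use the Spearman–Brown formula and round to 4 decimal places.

0.8622

ρ_k = kρ / (1 + (k−1)ρ) = 4·0.61 / (1 + 3·0.61) = 2.440 / 2.830 = 0.8622.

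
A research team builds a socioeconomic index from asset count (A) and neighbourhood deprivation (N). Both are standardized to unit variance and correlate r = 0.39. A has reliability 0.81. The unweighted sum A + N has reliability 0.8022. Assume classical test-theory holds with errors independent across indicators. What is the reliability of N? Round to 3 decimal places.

0.640

Var(A+N) = 2 + 2·0.39 = 2.780.
True-score variance = ρ_A + ρ_N + 2·0.39, so 0.8022 = (0.81 + ρ_N + 0.78) / 2.780.
ρ_N = 0.8022·2.780 − 0.81 − 0.78 = 0.640.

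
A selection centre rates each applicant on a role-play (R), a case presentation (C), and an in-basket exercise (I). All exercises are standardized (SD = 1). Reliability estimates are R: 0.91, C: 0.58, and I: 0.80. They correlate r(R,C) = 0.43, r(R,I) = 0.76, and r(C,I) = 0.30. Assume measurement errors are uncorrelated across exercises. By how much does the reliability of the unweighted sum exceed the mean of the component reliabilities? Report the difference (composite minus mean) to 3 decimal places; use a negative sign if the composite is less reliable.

0.118

Var(sum) = 3 + 2.98 = 5.98; true-score variance = 2.29 + 2.98 = 5.27; composite reliability = 0.8813.
Mean component reliability = 0.7633.
Difference = 0.8813 − 0.7633 = 0.118.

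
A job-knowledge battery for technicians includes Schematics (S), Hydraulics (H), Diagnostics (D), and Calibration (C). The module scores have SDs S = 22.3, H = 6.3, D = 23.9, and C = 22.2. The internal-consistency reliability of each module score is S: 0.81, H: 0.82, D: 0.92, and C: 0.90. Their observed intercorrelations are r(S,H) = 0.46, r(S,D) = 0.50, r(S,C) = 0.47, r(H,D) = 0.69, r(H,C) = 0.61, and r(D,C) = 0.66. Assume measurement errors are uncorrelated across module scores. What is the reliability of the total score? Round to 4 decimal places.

Var(S+H+D+C) = 22.3² + 6.3² + 23.9² + 22.2² + 2·[22.3·6.3·0.46 + 22.3·23.9·0.50 + 22.3·22.2·0.47 + 6.3·23.9·0.69 + 6.3·22.2·0.61 + 23.9·22.2·0.66] = 1601.03 + 2206.36 = 3807.39.
Because errors are independent across components, Cov(Tᵢ,Tⱼ) = Cov(Xᵢ,Xⱼ); the off-diagonal part of the true-score variance is the same as above.
True-score variance = [22.3²·0.81 + 6.3²·0.82 + 23.9²·0.92 + 22.2²·0.90] + 2206.36 = 1404.42 + 2206.36 = 3610.78.
Reliability = 3610.78 / 3807.39 = 0.9484.

0.9484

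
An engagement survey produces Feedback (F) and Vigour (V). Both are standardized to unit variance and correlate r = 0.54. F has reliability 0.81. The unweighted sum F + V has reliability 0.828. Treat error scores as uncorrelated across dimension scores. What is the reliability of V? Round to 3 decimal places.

Var(F+V) = 2 + 2·0.54 = 3.080.
True-score variance = ρ_F + ρ_V + 2·0.54, so 0.828 = (0.81 + ρ_V + 1.08) / 3.080.
ρ_V = 0.828·3.080 − 0.81 − 1.08 = 0.660.

0.660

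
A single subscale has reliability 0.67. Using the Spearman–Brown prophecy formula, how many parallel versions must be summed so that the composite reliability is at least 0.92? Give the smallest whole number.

k ≥ ρ*(1−ρ₁)/(ρ₁(1−ρ*)) = 0.92·0.33 / (0.67·0.08) = 5.664.
Smallest integer k = 6.

6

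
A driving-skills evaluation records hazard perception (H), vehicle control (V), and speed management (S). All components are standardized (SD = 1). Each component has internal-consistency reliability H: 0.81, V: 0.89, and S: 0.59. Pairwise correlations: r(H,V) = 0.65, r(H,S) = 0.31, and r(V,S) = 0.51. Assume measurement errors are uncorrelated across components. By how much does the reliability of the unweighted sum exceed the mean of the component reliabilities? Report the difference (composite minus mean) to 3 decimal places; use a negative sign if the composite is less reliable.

Var(sum) = 3 + 2.94 = 5.94; true-score variance = 2.29 + 2.94 = 5.23; composite reliability = 0.8805.
Mean component reliability = 0.7633.
Difference = 0.8805 − 0.7633 = 0.117.

0.117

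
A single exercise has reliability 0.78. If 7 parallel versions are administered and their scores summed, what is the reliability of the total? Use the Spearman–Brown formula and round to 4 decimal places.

ρ_k = kρ / (1 + (k−1)ρ) = 7·0.78 / (1 + 6·0.78) = 5.460 / 5.680 = 0.9613.

0.9613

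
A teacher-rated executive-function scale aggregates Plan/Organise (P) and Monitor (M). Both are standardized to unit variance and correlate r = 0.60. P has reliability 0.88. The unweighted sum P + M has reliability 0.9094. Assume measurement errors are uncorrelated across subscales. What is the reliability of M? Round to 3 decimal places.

0.830

Var(P+M) = 2 + 2·0.60 = 3.200.
True-score variance = ρ_P + ρ_M + 2·0.60, so 0.9094 = (0.88 + ρ_M + 1.20) / 3.200.
ρ_M = 0.9094·3.200 − 0.88 − 1.20 = 0.830.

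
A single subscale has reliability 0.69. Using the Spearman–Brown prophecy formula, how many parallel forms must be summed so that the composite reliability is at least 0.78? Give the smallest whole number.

2

k ≥ ρ*(1−ρ₁)/(ρ₁(1−ρ*)) = 0.78·0.31 / (0.69·0.22) = 1.593.
Smallest integer k = 2.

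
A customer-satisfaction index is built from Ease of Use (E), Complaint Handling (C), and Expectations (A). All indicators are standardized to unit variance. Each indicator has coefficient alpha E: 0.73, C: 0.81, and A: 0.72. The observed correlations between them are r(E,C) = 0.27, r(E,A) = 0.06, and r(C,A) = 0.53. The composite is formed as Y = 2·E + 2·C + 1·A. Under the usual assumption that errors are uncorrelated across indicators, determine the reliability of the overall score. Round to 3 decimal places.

Var(Y) = 2² + 2² + 1 + 2·[4·0.27 + 2·0.06 + 2·0.53] = 9 + 4.52 = 13.52.
Because errors are independent across components, Cov(Tᵢ,Tⱼ) = Cov(Xᵢ,Xⱼ); the off-diagonal part of the true-score variance is the same as above.
True-score variance = [2²·0.73 + 2²·0.81 + 0.72] + 4.52 = 6.88 + 4.52 = 11.4.
Reliability = 11.4 / 13.52 = 0.843.

0.843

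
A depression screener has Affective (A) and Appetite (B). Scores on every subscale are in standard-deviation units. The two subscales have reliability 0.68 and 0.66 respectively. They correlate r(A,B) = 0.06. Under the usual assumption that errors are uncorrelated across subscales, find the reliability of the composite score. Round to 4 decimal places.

0.6887

Var(A+B) = 2 + 2·[0.06] = 2 + 0.12 = 2.12.
Because errors are independent across components, Cov(Tᵢ,Tⱼ) = Cov(Xᵢ,Xⱼ); the off-diagonal part of the true-score variance is the same as above.
True-score variance = [0.68 + 0.66] + 0.12 = 1.34 + 0.12 = 1.46.
Reliability = 1.46 / 2.12 = 0.6887.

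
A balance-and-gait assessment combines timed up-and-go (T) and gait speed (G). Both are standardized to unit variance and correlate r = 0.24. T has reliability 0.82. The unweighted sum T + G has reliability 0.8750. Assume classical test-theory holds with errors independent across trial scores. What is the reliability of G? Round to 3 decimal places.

Var(T+G) = 2 + 2·0.24 = 2.480.
True-score variance = ρ_T + ρ_G + 2·0.24, so 0.8750 = (0.82 + ρ_G + 0.48) / 2.480.
ρ_G = 0.8750·2.480 − 0.82 − 0.48 = 0.870.

0.870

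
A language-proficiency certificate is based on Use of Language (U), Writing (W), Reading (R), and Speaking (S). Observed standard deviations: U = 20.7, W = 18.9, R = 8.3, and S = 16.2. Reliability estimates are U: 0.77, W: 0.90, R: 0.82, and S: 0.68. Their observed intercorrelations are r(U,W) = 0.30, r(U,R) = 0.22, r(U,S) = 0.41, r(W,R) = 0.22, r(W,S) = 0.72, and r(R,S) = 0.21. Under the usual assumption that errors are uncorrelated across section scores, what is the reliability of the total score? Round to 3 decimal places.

0.898

Var(U+W+R+S) = 20.7² + 18.9² + 8.3² + 16.2² + 2·[20.7·18.9·0.30 + 20.7·8.3·0.22 + 20.7·16.2·0.41 + 18.9·8.3·0.22 + 18.9·16.2·0.72 + 8.3·16.2·0.21] = 1117.03 + 1151.71 = 2268.74.
Under uncorrelated errors the observed covariances equal the true-score covariances, so only the own-variance terms attenuate.
True-score variance = [20.7²·0.77 + 18.9²·0.90 + 8.3²·0.82 + 16.2²·0.68] + 1151.71 = 886.375 + 1151.71 = 2038.08.
Reliability = 2038.08 / 2268.74 = 0.898.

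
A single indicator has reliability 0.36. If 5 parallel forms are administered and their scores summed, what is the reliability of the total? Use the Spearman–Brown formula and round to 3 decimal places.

0.738

ρ_k = kρ / (1 + (k−1)ρ) = 5·0.36 / (1 + 4·0.36) = 1.800 / 2.440 = 0.738.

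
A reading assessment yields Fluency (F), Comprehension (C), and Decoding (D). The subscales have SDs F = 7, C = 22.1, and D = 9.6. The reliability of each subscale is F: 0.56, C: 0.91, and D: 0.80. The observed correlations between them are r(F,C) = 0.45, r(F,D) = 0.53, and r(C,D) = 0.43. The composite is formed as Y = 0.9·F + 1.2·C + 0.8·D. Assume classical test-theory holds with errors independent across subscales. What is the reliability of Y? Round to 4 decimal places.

Var(Y) = 0.9²·7² + 1.2²·22.1² + 0.8²·9.6² + 2·[1.08·7·22.1·0.45 + 0.72·7·9.6·0.53 + 0.96·22.1·9.6·0.43] = 801.983 + 376.815 = 1178.8.
Because errors are independent across components, Cov(Tᵢ,Tⱼ) = Cov(Xᵢ,Xⱼ); the off-diagonal part of the true-score variance is the same as above.
True-score variance = [0.9²·7²·0.56 + 1.2²·22.1²·0.91 + 0.8²·9.6²·0.80] + 376.815 = 709.425 + 376.815 = 1086.24.
Reliability = 1086.24 / 1178.8 = 0.9215.

0.9215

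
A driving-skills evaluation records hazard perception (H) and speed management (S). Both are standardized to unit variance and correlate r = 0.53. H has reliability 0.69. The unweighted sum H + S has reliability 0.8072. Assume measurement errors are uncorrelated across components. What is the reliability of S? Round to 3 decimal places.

Var(H+S) = 2 + 2·0.53 = 3.060.
True-score variance = ρ_H + ρ_S + 2·0.53, so 0.8072 = (0.69 + ρ_S + 1.06) / 3.060.
ρ_S = 0.8072·3.060 − 0.69 − 1.06 = 0.720.

0.720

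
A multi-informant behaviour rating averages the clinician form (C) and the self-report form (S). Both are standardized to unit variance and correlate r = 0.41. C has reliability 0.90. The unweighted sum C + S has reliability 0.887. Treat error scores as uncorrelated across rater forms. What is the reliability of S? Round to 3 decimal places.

Var(C+S) = 2 + 2·0.41 = 2.820.
True-score variance = ρ_C + ρ_S + 2·0.41, so 0.887 = (0.90 + ρ_S + 0.82) / 2.820.
ρ_S = 0.887·2.820 − 0.90 − 0.82 = 0.781.

0.781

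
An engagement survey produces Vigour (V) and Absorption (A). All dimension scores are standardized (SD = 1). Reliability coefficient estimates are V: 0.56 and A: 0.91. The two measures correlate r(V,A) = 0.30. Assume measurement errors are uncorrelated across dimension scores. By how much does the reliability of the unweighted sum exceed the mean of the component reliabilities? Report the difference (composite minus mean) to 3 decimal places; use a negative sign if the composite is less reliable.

0.061

Var(sum) = 2 + 0.6 = 2.6; true-score variance = 1.47 + 0.6 = 2.07; composite reliability = 0.7962.
Mean component reliability = 0.7350.
Difference = 0.7962 − 0.7350 = 0.061.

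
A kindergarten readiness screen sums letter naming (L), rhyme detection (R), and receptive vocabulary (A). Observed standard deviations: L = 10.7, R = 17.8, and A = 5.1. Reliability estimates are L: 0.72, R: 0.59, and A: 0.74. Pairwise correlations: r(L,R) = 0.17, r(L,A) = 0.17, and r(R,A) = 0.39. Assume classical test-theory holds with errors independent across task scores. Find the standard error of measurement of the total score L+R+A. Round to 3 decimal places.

12.989

Var(total) = 457.34 + 154.119 = 611.459.
True-score variance = 288.616 + 154.119 = 442.734, so reliability = 0.7241.
Error variance = 611.459 − 442.734 = 168.724; SEM = √168.724 = 12.989.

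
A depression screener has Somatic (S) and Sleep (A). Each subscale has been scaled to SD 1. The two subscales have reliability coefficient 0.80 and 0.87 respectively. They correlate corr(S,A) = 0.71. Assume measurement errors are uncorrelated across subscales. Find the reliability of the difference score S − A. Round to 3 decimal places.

0.431

Var(S−A) = 1 + 1 − 2·0.71 = 2 − 1.42 = 0.58.
Because errors are independent across components, Cov(Tᵢ,Tⱼ) = Cov(Xᵢ,Xⱼ); the off-diagonal part of the true-score variance is the same as above.
True-score variance = [0.80 + 0.87] − 1.42 = 1.67 − 1.42 = 0.25.
Reliability = 0.25 / 0.58 = 0.431.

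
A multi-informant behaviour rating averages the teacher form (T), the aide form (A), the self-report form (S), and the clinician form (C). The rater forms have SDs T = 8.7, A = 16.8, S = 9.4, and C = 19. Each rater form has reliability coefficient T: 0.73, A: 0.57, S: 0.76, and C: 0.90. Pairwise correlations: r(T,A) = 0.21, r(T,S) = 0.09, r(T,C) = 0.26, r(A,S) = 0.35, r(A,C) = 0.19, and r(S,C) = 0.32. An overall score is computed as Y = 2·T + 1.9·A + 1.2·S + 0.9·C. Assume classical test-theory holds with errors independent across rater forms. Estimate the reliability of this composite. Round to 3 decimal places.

Var(Y) = 2²·8.7² + 1.9²·16.8² + 1.2²·9.4² + 0.9²·19² + 2·[3.8·8.7·16.8·0.21 + 2.4·8.7·9.4·0.09 + 1.8·8.7·19·0.26 + 2.28·16.8·9.4·0.35 + 1.71·16.8·19·0.19 + 1.08·9.4·19·0.32] = 1741.29 + 1006.23 = 2747.52.
Because errors are independent across components, Cov(Tᵢ,Tⱼ) = Cov(Xᵢ,Xⱼ); the off-diagonal part of the true-score variance is the same as above.
True-score variance = [2²·8.7²·0.73 + 1.9²·16.8²·0.57 + 1.2²·9.4²·0.76 + 0.9²·19²·0.90] + 1006.23 = 1161.65 + 1006.23 = 2167.88.
Reliability = 2167.88 / 2747.52 = 0.789.

0.789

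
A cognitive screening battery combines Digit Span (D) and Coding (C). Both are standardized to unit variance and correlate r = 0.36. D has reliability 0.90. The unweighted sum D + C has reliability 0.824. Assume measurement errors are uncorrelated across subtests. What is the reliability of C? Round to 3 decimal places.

Var(D+C) = 2 + 2·0.36 = 2.720.
True-score variance = ρ_D + ρ_C + 2·0.36, so 0.824 = (0.90 + ρ_C + 0.72) / 2.720.
ρ_C = 0.824·2.720 − 0.90 − 0.72 = 0.621.

0.621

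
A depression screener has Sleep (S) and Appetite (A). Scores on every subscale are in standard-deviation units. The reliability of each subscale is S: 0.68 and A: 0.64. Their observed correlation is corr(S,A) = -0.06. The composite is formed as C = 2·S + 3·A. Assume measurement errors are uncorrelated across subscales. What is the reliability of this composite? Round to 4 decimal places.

Var(C) = 2² + 3² + 2·[6·(-0.06)] = 13 − 0.72 = 12.28.
With uncorrelated errors the cross-covariances are all true-score covariance, so they carry over unchanged; only the diagonal terms shrink to ρᵢσᵢ².
True-score variance = [2²·0.68 + 3²·0.64] − 0.72 = 8.48 − 0.72 = 7.76.
Reliability = 7.76 / 12.28 = 0.6319.

0.6319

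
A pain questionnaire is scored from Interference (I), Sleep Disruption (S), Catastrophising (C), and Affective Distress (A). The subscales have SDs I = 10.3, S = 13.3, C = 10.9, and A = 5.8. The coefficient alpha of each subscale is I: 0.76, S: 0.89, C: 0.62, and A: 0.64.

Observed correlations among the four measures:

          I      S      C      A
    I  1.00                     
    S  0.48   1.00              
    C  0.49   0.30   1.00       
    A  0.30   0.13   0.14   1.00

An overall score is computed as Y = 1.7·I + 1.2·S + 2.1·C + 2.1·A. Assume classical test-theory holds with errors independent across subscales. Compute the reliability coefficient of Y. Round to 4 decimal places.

Var(Y) = 1.7²·10.3² + 1.2²·13.3² + 2.1²·10.9² + 2.1²·5.8² + 2·[2.04·10.3·13.3·0.48 + 3.57·10.3·10.9·0.49 + 3.57·10.3·5.8·0.30 + 2.52·13.3·10.9·0.30 + 2.52·13.3·5.8·0.13 + 4.41·10.9·5.8·0.14] = 1233.63 + 1136.83 = 2370.46.
With uncorrelated errors the cross-covariances are all true-score covariance, so they carry over unchanged; only the diagonal terms shrink to ρᵢσᵢ².
True-score variance = [1.7²·10.3²·0.76 + 1.2²·13.3²·0.89 + 2.1²·10.9²·0.62 + 2.1²·5.8²·0.64] + 1136.83 = 879.514 + 1136.83 = 2016.35.
Reliability = 2016.35 / 2370.46 = 0.8506.

0.8506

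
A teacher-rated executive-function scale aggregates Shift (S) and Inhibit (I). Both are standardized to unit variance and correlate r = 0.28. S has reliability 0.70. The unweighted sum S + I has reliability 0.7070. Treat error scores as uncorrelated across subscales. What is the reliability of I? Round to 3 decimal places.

Var(S+I) = 2 + 2·0.28 = 2.560.
True-score variance = ρ_S + ρ_I + 2·0.28, so 0.7070 = (0.70 + ρ_I + 0.56) / 2.560.
ρ_I = 0.7070·2.560 − 0.70 − 0.56 = 0.550.

0.550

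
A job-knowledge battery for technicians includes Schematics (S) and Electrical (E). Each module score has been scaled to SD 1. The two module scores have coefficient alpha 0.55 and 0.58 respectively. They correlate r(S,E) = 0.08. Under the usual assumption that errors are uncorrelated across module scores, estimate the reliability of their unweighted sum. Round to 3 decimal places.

0.597

Var(S+E) = 2 + 2·[0.08] = 2 + 0.16 = 2.16.
With uncorrelated errors the cross-covariances are all true-score covariance, so they carry over unchanged; only the diagonal terms shrink to ρᵢσᵢ².
True-score variance = [0.55 + 0.58] + 0.16 = 1.13 + 0.16 = 1.29.
Reliability = 1.29 / 2.16 = 0.597.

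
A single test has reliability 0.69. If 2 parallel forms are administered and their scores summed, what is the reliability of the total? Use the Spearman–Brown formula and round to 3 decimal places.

0.817

ρ_k = kρ / (1 + (k−1)ρ) = 2·0.69 / (1 + 1·0.69) = 1.380 / 1.690 = 0.817.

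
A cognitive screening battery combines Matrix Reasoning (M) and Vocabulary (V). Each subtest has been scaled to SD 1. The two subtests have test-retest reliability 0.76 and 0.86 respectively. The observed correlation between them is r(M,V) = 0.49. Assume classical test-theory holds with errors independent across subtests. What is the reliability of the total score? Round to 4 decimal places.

Var(M+V) = 2 + 2·[0.49] = 2 + 0.98 = 2.98.
Under uncorrelated errors the observed covariances equal the true-score covariances, so only the own-variance terms attenuate.
True-score variance = [0.76 + 0.86] + 0.98 = 1.62 + 0.98 = 2.6.
Reliability = 2.6 / 2.98 = 0.8725.

0.8725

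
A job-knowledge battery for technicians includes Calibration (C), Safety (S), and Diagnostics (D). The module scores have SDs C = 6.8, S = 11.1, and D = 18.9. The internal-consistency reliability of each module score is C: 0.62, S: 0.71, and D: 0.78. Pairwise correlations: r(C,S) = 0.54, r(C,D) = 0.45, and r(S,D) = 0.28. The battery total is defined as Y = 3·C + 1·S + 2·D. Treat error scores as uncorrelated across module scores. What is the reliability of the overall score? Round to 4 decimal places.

Var(Y) = 3²·6.8² + 11.1² + 2²·18.9² + 2·[3·6.8·11.1·0.54 + 6·6.8·18.9·0.45 + 2·11.1·18.9·0.28] = 1968.21 + 1173.53 = 3141.74.
Because errors are independent across components, Cov(Tᵢ,Tⱼ) = Cov(Xᵢ,Xⱼ); the off-diagonal part of the true-score variance is the same as above.
True-score variance = [3²·6.8²·0.62 + 11.1²·0.71 + 2²·18.9²·0.78] + 1173.53 = 1459.99 + 1173.53 = 2633.52.
Reliability = 2633.52 / 3141.74 = 0.8382.

0.8382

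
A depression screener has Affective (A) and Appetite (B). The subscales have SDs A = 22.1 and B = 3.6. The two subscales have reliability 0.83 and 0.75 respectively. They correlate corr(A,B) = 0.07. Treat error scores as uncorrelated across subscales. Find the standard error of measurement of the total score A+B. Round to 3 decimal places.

Var(total) = 501.37 + 11.1384 = 512.508.
True-score variance = 415.1 + 11.1384 = 426.239, so reliability = 0.8317.
Error variance = 512.508 − 426.239 = 86.2697; SEM = √86.2697 = 9.288.

9.288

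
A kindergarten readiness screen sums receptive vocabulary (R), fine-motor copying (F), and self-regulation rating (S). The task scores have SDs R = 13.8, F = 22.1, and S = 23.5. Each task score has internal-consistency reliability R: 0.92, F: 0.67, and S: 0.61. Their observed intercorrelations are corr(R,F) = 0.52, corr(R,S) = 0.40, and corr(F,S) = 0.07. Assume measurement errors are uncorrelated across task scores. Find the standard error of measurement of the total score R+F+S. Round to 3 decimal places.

Var(total) = 1231.1 + 649.328 = 1880.43.
True-score variance = 839.312 + 649.328 = 1488.64, so reliability = 0.7916.
Error variance = 1880.43 − 1488.64 = 391.788; SEM = √391.788 = 19.794.

19.794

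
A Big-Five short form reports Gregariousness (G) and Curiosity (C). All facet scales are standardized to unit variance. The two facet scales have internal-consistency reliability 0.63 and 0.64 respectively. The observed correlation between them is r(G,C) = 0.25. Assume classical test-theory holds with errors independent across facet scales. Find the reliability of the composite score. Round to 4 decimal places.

Var(G+C) = 2 + 2·[0.25] = 2 + 0.5 = 2.5.
With uncorrelated errors the cross-covariances are all true-score covariance, so they carry over unchanged; only the diagonal terms shrink to ρᵢσᵢ².
True-score variance = [0.63 + 0.64] + 0.5 = 1.27 + 0.5 = 1.77.
Reliability = 1.77 / 2.5 = 0.7080.

0.7080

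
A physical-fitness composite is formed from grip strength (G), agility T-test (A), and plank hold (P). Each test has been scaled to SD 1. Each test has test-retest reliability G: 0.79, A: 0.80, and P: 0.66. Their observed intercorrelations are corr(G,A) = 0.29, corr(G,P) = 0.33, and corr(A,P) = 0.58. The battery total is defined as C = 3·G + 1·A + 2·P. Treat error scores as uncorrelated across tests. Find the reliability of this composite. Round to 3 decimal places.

Var(C) = 3² + 1 + 2² + 2·[3·0.29 + 6·0.33 + 2·0.58] = 14 + 8.02 = 22.02.
With uncorrelated errors the cross-covariances are all true-score covariance, so they carry over unchanged; only the diagonal terms shrink to ρᵢσᵢ².
True-score variance = [3²·0.79 + 0.80 + 2²·0.66] + 8.02 = 10.55 + 8.02 = 18.57.
Reliability = 18.57 / 22.02 = 0.843.

0.843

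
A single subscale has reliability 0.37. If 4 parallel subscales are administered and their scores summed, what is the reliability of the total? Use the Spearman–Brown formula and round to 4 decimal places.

0.7014

ρ_k = kρ / (1 + (k−1)ρ) = 4·0.37 / (1 + 3·0.37) = 1.480 / 2.110 = 0.7014.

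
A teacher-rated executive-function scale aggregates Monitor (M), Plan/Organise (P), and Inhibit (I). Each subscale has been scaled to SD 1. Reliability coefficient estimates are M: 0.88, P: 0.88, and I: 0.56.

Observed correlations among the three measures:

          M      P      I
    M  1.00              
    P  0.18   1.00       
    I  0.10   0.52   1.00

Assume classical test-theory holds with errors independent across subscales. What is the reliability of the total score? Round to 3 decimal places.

Var(M+P+I) = 3 + 2·[0.18 + 0.10 + 0.52] = 3 + 1.6 = 4.6.
Because errors are independent across components, Cov(Tᵢ,Tⱼ) = Cov(Xᵢ,Xⱼ); the off-diagonal part of the true-score variance is the same as above.
True-score variance = [0.88 + 0.88 + 0.56] + 1.6 = 2.32 + 1.6 = 3.92.
Reliability = 3.92 / 4.6 = 0.852.

0.852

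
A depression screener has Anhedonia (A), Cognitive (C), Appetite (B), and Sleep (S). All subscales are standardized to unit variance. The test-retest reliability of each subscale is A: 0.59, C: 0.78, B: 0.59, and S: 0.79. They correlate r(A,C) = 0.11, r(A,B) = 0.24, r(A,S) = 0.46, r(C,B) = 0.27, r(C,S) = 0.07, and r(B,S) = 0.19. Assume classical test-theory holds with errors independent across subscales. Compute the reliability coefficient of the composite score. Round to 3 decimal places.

0.813

Var(A+C+B+S) = 4 + 2·[0.11 + 0.24 + 0.46 + 0.27 + 0.07 + 0.19] = 4 + 2.68 = 6.68.
Under uncorrelated errors the observed covariances equal the true-score covariances, so only the own-variance terms attenuate.
True-score variance = [0.59 + 0.78 + 0.59 + 0.79] + 2.68 = 2.75 + 2.68 = 5.43.
Reliability = 5.43 / 6.68 = 0.813.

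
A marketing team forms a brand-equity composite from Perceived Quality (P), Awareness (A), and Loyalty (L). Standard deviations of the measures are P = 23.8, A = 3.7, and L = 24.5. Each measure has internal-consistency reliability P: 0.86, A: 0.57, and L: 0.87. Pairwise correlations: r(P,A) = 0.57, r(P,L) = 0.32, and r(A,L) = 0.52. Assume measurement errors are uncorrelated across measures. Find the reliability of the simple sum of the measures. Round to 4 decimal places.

Var(P+A+L) = 23.8² + 3.7² + 24.5² + 2·[23.8·3.7·0.57 + 23.8·24.5·0.32 + 3.7·24.5·0.52] = 1180.38 + 567.848 = 1748.23.
Under uncorrelated errors the observed covariances equal the true-score covariances, so only the own-variance terms attenuate.
True-score variance = [23.8²·0.86 + 3.7²·0.57 + 24.5²·0.87] + 567.848 = 1017.16 + 567.848 = 1585.01.
Reliability = 1585.01 / 1748.23 = 0.9066.

0.9066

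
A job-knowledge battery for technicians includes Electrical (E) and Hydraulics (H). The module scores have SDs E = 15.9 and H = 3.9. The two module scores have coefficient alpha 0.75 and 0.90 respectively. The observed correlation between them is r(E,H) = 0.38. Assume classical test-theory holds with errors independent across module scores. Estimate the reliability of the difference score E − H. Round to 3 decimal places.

0.707

Var(E−H) = 15.9² + 3.9² − 2·15.9·3.9·0.38 = 268.02 − 47.1276 = 220.892.
Under uncorrelated errors the observed covariances equal the true-score covariances, so only the own-variance terms attenuate.
True-score variance = [15.9²·0.75 + 3.9²·0.90] − 47.1276 = 203.297 − 47.1276 = 156.169.
Reliability = 156.169 / 220.892 = 0.707.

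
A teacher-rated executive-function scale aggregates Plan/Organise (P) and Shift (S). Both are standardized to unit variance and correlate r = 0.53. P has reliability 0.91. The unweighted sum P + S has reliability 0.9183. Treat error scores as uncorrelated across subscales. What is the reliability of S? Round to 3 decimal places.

0.840

Var(P+S) = 2 + 2·0.53 = 3.060.
True-score variance = ρ_P + ρ_S + 2·0.53, so 0.9183 = (0.91 + ρ_S + 1.06) / 3.060.
ρ_S = 0.9183·3.060 − 0.91 − 1.06 = 0.840.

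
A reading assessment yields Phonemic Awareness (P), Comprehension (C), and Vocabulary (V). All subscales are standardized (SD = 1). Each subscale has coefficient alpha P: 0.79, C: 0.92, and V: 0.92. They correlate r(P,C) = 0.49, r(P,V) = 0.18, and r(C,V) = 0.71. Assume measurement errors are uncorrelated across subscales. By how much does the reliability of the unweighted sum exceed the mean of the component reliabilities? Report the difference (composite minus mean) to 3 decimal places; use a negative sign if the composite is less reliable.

0.059

Var(sum) = 3 + 2.76 = 5.76; true-score variance = 2.63 + 2.76 = 5.39; composite reliability = 0.9358.
Mean component reliability = 0.8767.
Difference = 0.9358 − 0.8767 = 0.059.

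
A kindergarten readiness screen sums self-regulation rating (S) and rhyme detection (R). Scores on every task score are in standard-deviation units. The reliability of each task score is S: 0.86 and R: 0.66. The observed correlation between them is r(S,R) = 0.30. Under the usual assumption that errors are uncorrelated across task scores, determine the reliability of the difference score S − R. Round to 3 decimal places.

Var(S−R) = 1 + 1 − 2·0.30 = 2 − 0.6 = 1.4.
Because errors are independent across components, Cov(Tᵢ,Tⱼ) = Cov(Xᵢ,Xⱼ); the off-diagonal part of the true-score variance is the same as above.
True-score variance = [0.86 + 0.66] − 0.6 = 1.52 − 0.6 = 0.92.
Reliability = 0.92 / 1.4 = 0.657.

0.657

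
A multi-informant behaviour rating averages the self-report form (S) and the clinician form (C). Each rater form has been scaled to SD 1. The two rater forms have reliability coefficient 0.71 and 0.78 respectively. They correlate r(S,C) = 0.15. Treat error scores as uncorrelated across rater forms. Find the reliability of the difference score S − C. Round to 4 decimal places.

Var(S−C) = 1 + 1 − 2·0.15 = 2 − 0.3 = 1.7.
With uncorrelated errors the cross-covariances are all true-score covariance, so they carry over unchanged; only the diagonal terms shrink to ρᵢσᵢ².
True-score variance = [0.71 + 0.78] − 0.3 = 1.49 − 0.3 = 1.19.
Reliability = 1.19 / 1.7 = 0.7000.

0.7000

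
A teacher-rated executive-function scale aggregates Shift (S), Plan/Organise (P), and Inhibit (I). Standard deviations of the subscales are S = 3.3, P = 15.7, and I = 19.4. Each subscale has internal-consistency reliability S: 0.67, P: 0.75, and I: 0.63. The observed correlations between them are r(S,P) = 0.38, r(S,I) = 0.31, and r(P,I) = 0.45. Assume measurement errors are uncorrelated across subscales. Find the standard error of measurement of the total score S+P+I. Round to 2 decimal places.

Var(total) = 633.74 + 353.19 = 986.93.
True-score variance = 429.271 + 353.19 = 782.461, so reliability = 0.7928.
Error variance = 986.93 − 782.461 = 204.469; SEM = √204.469 = 14.30.

14.30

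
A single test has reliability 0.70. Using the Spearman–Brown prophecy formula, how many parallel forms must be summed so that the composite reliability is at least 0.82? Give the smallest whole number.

2

k ≥ ρ*(1−ρ₁)/(ρ₁(1−ρ*)) = 0.82·0.30 / (0.70·0.18) = 1.952.
Smallest integer k = 2.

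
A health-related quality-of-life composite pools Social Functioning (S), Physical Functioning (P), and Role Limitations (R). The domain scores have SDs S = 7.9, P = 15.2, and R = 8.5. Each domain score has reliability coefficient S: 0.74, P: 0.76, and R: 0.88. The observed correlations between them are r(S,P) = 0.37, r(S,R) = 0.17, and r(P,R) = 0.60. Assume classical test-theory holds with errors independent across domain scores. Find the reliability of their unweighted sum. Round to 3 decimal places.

0.873

Var(S+P+R) = 7.9² + 15.2² + 8.5² + 2·[7.9·15.2·0.37 + 7.9·8.5·0.17 + 15.2·8.5·0.60] = 365.7 + 266.73 = 632.43.
With uncorrelated errors the cross-covariances are all true-score covariance, so they carry over unchanged; only the diagonal terms shrink to ρᵢσᵢ².
True-score variance = [7.9²·0.74 + 15.2²·0.76 + 8.5²·0.88] + 266.73 = 285.354 + 266.73 = 552.084.
Reliability = 552.084 / 632.43 = 0.873.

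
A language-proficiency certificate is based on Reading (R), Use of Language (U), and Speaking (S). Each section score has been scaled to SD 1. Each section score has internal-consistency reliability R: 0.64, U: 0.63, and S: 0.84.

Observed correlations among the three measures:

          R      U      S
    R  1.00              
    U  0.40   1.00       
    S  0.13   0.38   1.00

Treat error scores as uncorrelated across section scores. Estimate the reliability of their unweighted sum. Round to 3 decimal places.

Var(R+U+S) = 3 + 2·[0.40 + 0.13 + 0.38] = 3 + 1.82 = 4.82.
With uncorrelated errors the cross-covariances are all true-score covariance, so they carry over unchanged; only the diagonal terms shrink to ρᵢσᵢ².
True-score variance = [0.64 + 0.63 + 0.84] + 1.82 = 2.11 + 1.82 = 3.93.
Reliability = 3.93 / 4.82 = 0.815.

0.815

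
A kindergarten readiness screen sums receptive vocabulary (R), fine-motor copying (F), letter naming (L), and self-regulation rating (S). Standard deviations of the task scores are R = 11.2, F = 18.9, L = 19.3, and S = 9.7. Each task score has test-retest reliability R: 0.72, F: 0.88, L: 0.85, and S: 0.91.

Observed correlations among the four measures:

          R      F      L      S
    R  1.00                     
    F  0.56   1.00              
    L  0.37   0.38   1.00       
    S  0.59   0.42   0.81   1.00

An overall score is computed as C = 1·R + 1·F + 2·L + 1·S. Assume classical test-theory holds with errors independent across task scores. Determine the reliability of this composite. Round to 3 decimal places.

Var(C) = 11.2² + 18.9² + 2²·19.3² + 9.7² + 2·[11.2·18.9·0.56 + 2·11.2·19.3·0.37 + 11.2·9.7·0.59 + 2·18.9·19.3·0.38 + 18.9·9.7·0.42 + 2·19.3·9.7·0.81] = 2066.7 + 2000.2 = 4066.9.
Because errors are independent across components, Cov(Tᵢ,Tⱼ) = Cov(Xᵢ,Xⱼ); the off-diagonal part of the true-score variance is the same as above.
True-score variance = [11.2²·0.72 + 18.9²·0.88 + 2²·19.3²·0.85 + 9.7²·0.91] + 2000.2 = 1756.75 + 2000.2 = 3756.95.
Reliability = 3756.95 / 4066.9 = 0.924.

0.924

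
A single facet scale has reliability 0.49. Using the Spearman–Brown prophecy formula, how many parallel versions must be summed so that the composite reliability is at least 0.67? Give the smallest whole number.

k ≥ ρ*(1−ρ₁)/(ρ₁(1−ρ*)) = 0.67·0.51 / (0.49·0.33) = 2.113.
Smallest integer k = 3.

3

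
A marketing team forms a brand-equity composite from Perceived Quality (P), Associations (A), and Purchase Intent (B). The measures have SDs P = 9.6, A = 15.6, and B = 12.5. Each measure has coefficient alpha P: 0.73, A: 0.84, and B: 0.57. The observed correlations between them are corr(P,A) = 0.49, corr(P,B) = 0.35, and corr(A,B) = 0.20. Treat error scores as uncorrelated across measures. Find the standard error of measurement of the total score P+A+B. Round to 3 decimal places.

11.446

Var(total) = 491.77 + 308.765 = 800.535.
True-score variance = 360.762 + 308.765 = 669.526, so reliability = 0.8363.
Error variance = 800.535 − 669.526 = 131.008; SEM = √131.008 = 11.446.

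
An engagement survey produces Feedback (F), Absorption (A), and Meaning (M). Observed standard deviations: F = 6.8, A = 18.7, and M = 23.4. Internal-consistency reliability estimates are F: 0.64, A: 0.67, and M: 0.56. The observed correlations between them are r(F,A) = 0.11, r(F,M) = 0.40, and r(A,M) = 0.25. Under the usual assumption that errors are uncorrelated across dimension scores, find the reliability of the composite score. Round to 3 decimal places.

Var(F+A+M) = 6.8² + 18.7² + 23.4² + 2·[6.8·18.7·0.11 + 6.8·23.4·0.40 + 18.7·23.4·0.25] = 943.49 + 374.061 = 1317.55.
Under uncorrelated errors the observed covariances equal the true-score covariances, so only the own-variance terms attenuate.
True-score variance = [6.8²·0.64 + 18.7²·0.67 + 23.4²·0.56] + 374.061 = 570.519 + 374.061 = 944.581.
Reliability = 944.581 / 1317.55 = 0.717.

0.717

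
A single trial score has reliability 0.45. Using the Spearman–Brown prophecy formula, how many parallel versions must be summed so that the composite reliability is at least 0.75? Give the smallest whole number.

4

k ≥ ρ*(1−ρ₁)/(ρ₁(1−ρ*)) = 0.75·0.55 / (0.45·0.25) = 3.667.
Smallest integer k = 4.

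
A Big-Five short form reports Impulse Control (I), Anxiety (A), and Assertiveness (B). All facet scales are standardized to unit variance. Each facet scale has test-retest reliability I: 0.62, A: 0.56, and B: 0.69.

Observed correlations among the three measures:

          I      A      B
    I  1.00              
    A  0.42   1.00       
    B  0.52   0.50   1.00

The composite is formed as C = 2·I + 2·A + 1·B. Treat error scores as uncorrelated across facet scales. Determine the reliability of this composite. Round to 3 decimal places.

0.782

Var(C) = 2² + 2² + 1 + 2·[4·0.42 + 2·0.52 + 2·0.50] = 9 + 7.44 = 16.44.
Under uncorrelated errors the observed covariances equal the true-score covariances, so only the own-variance terms attenuate.
True-score variance = [2²·0.62 + 2²·0.56 + 0.69] + 7.44 = 5.41 + 7.44 = 12.85.
Reliability = 12.85 / 16.44 = 0.782.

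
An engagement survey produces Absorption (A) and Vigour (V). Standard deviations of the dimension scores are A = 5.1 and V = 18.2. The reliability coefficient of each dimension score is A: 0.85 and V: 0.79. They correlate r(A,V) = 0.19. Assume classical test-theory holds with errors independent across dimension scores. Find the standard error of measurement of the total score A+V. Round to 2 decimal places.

8.57

Var(total) = 357.25 + 35.2716 = 392.522.
True-score variance = 283.788 + 35.2716 = 319.06, so reliability = 0.8128.
Error variance = 392.522 − 319.06 = 73.4619; SEM = √73.4619 = 8.57.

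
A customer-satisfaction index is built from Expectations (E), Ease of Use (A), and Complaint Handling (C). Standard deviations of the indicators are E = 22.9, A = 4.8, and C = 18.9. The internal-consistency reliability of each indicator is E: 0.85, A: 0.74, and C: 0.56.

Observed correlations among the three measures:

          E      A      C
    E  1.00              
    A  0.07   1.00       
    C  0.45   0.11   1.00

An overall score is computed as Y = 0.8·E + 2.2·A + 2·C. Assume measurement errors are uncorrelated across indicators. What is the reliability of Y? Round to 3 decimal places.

Var(Y) = 0.8²·22.9² + 2.2²·4.8² + 2²·18.9² + 2·[1.76·22.9·4.8·0.07 + 1.6·22.9·18.9·0.45 + 4.4·4.8·18.9·0.11] = 1875.98 + 738.148 = 2614.12.
Under uncorrelated errors the observed covariances equal the true-score covariances, so only the own-variance terms attenuate.
True-score variance = [0.8²·22.9²·0.85 + 2.2²·4.8²·0.74 + 2²·18.9²·0.56] + 738.148 = 1167.95 + 738.148 = 1906.1.
Reliability = 1906.1 / 2614.12 = 0.729.

0.729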